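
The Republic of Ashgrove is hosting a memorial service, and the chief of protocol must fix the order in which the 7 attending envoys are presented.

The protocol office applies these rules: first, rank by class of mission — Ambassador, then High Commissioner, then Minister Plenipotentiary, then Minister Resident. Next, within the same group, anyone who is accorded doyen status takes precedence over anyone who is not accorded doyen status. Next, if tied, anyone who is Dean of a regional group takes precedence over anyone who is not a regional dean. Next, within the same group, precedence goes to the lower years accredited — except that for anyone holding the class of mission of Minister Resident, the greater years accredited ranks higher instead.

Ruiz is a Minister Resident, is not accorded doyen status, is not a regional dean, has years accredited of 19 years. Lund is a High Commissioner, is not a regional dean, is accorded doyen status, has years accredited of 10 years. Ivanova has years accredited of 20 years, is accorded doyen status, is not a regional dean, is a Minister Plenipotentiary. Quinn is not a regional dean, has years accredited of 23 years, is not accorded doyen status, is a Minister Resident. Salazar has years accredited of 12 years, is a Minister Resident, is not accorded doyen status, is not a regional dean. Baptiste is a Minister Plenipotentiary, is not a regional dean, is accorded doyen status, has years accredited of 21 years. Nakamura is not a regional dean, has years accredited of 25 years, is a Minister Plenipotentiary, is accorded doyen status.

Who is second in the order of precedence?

By class of mission: Lund (High Commissioner); then Ivanova, Baptiste and Nakamura (Minister Plenipotentiary); then Quinn, Ruiz and Salazar (Minister Resident).
Ivanova, Baptiste and Nakamura are each accorded doyen status, so the next rule applies.
Ivanova, Baptiste and Nakamura are each not a regional dean, so the next rule applies.
Among Ivanova, Baptiste and Nakamura, by years accredited (lower first): Ivanova (20 years) before Baptiste (21 years) before Nakamura (25 years).
Quinn, Ruiz and Salazar are each not accorded doyen status, so the next rule applies.
Quinn, Ruiz and Salazar are each not a regional dean, so the next rule applies.
Among Quinn, Ruiz and Salazar, by years accredited (higher first) (reversed rule for this group): Quinn (23 years) before Ruiz (19 years) before Salazar (12 years).
Order: Lund, Ivanova, Baptiste, Nakamura, Quinn, Ruiz, Salazar.

Ivanova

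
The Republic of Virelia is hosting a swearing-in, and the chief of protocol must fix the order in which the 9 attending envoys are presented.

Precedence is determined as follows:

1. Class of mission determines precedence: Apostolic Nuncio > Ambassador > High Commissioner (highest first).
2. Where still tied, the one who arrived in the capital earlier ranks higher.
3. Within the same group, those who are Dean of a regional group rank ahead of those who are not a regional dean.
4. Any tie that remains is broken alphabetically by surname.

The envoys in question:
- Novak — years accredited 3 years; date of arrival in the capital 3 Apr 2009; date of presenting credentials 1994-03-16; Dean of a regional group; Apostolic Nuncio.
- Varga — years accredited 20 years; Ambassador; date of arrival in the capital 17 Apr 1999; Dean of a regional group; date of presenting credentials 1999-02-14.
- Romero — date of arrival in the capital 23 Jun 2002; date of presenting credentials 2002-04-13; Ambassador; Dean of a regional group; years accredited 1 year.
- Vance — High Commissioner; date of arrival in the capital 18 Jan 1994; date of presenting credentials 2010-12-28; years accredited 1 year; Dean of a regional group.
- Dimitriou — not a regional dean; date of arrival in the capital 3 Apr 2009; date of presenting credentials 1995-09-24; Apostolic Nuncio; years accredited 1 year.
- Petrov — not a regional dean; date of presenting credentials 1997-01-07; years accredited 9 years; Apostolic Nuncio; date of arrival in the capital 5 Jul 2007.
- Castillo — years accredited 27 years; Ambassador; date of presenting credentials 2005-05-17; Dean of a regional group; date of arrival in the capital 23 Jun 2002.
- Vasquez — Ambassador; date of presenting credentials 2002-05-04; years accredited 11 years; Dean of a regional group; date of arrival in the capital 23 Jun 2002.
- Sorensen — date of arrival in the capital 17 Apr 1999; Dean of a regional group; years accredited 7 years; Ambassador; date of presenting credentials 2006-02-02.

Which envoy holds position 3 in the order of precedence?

Dimitriou

By class of mission: Petrov, Novak and Dimitriou (Apostolic Nuncio); then Sorensen, Varga, Castillo, Romero and Vasquez (Ambassador); then Vance (High Commissioner).
Among Petrov, Novak and Dimitriou, by date of arrival in the capital (earlier first): Petrov (5 Jul 2007) before Novak and Dimitriou (3 Apr 2009).
Among Novak and Dimitriou, Dean of a regional group before not a regional dean: Novak (Dean of a regional group) before Dimitriou (not a regional dean).
Among Sorensen, Varga, Castillo, Romero and Vasquez, by date of arrival in the capital (earlier first): Sorensen and Varga (17 Apr 1999) before Castillo, Romero and Vasquez (23 Jun 2002).
Sorensen and Varga are each Dean of a regional group, so the next rule applies.
Among Sorensen and Varga, alphabetically by surname: Sorensen before Varga.
Castillo, Romero and Vasquez are each Dean of a regional group, so the next rule applies.
Among Castillo, Romero and Vasquez, alphabetically by surname: Castillo before Romero before Vasquez.
Order: Petrov, Novak, Dimitriou, Sorensen, Varga, Castillo, Romero, Vasquez, Vance.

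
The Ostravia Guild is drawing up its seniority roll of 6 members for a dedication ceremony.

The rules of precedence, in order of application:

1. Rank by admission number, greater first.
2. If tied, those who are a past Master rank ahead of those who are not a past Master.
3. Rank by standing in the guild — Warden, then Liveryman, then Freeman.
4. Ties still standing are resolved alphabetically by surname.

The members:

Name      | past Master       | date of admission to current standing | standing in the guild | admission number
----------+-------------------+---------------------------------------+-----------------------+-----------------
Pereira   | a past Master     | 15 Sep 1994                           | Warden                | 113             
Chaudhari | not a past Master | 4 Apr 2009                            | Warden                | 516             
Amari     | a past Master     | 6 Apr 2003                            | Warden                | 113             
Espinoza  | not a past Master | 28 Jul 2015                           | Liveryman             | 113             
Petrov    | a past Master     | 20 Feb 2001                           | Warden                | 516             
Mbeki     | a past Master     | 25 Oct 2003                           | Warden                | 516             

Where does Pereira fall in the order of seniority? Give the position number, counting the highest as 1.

By admission number (higher first): Mbeki, Petrov and Chaudhari (each 516); then Amari, Pereira and Espinoza (each 113).
Among Mbeki, Petrov and Chaudhari, a past Master before not a past Master: Mbeki and Petrov (a past Master) before Chaudhari (not a past Master).
Mbeki and Petrov are each Warden, so the next rule applies.
Among Mbeki and Petrov, alphabetically by surname: Mbeki before Petrov.
Among Amari, Pereira and Espinoza, a past Master before not a past Master: Amari and Pereira (a past Master) before Espinoza (not a past Master).
Amari and Pereira are each Warden, so the next rule applies.
Among Amari and Pereira, alphabetically by surname: Amari before Pereira.
Order: Mbeki, Petrov, Chaudhari, Amari, Pereira, Espinoza. So position 5.

5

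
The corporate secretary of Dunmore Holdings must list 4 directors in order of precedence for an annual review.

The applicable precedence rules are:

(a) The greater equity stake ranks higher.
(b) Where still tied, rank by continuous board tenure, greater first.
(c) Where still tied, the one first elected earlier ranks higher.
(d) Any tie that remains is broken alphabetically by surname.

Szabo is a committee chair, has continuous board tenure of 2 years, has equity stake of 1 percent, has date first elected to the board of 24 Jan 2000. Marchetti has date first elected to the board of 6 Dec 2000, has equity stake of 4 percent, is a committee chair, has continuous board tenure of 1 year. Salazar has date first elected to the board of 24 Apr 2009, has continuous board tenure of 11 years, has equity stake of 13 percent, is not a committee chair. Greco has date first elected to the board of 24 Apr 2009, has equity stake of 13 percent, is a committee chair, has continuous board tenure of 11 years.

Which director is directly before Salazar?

Greco

By equity stake (higher first): Greco and Salazar (both 13 percent); then Marchetti (4 percent); then Szabo (1 percent).
Greco and Salazar both have continuous board tenure 11 years, so the next rule applies.
Greco and Salazar both have date first elected to the board 24 Apr 2009, so the next rule applies.
Among Greco and Salazar, alphabetically by surname: Greco before Salazar.
Order: Greco, Salazar, Marchetti, Szabo.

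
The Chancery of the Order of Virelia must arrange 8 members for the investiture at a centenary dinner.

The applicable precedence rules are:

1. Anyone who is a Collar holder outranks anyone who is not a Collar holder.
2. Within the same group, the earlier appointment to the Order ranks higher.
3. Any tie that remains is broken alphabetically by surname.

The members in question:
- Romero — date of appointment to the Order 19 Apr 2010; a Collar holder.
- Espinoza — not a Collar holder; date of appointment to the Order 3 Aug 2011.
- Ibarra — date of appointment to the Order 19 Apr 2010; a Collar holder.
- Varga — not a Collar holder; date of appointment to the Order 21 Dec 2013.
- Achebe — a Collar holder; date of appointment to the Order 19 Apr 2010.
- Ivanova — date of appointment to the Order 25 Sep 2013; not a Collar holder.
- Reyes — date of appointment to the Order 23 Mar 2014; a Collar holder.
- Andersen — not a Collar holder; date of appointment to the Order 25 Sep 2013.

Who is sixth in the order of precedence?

By the first rule: Achebe, Ibarra, Romero and Reyes (each a Collar holder); then Espinoza, Andersen, Ivanova and Varga (each not a Collar holder).
Among Achebe, Ibarra, Romero and Reyes, by date of appointment to the Order (earlier first): Achebe, Ibarra and Romero (19 Apr 2010) before Reyes (23 Mar 2014).
Among Achebe, Ibarra and Romero, alphabetically by surname: Achebe before Ibarra before Romero.
Among Espinoza, Andersen, Ivanova and Varga, by date of appointment to the Order (earlier first): Espinoza (3 Aug 2011) before Andersen and Ivanova (25 Sep 2013) before Varga (21 Dec 2013).
Among Andersen and Ivanova, alphabetically by surname: Andersen before Ivanova.
Order: Achebe, Ibarra, Romero, Reyes, Espinoza, Andersen, Ivanova, Varga.

Andersen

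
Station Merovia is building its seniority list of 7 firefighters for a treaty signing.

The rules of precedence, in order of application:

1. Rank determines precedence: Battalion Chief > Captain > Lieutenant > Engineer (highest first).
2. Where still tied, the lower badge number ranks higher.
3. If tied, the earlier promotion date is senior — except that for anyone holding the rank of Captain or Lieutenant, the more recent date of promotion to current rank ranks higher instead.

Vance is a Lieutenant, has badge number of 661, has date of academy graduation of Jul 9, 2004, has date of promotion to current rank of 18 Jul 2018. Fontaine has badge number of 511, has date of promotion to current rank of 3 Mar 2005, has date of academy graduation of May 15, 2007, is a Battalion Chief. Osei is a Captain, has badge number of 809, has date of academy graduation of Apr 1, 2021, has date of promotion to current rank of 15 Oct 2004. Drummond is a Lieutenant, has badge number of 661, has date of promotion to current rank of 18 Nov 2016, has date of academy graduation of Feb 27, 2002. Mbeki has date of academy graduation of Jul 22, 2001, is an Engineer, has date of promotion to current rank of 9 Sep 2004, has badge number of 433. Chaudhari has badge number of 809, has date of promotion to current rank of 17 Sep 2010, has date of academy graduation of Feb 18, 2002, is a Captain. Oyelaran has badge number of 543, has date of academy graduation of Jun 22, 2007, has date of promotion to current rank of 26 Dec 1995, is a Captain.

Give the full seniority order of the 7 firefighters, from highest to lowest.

Fontaine, Oyelaran, Chaudhari, Osei, Vance, Drummond, Mbeki

By rank: Fontaine (Battalion Chief); then Oyelaran, Chaudhari and Osei (Captain); then Vance and Drummond (Lieutenant); then Mbeki (Engineer).
Among Oyelaran, Chaudhari and Osei, by badge number (lower first): Oyelaran (543) before Chaudhari and Osei (809).
Among Chaudhari and Osei, by date of promotion to current rank (later first) (reversed rule for this group): Chaudhari (17 Sep 2010) before Osei (15 Oct 2004).
Vance and Drummond both have badge number 661, so the next rule applies.
Among Vance and Drummond, by date of promotion to current rank (later first) (reversed rule for this group): Vance (18 Jul 2018) before Drummond (18 Nov 2016).
Full order: Fontaine, Oyelaran, Chaudhari, Osei, Vance, Drummond, Mbeki.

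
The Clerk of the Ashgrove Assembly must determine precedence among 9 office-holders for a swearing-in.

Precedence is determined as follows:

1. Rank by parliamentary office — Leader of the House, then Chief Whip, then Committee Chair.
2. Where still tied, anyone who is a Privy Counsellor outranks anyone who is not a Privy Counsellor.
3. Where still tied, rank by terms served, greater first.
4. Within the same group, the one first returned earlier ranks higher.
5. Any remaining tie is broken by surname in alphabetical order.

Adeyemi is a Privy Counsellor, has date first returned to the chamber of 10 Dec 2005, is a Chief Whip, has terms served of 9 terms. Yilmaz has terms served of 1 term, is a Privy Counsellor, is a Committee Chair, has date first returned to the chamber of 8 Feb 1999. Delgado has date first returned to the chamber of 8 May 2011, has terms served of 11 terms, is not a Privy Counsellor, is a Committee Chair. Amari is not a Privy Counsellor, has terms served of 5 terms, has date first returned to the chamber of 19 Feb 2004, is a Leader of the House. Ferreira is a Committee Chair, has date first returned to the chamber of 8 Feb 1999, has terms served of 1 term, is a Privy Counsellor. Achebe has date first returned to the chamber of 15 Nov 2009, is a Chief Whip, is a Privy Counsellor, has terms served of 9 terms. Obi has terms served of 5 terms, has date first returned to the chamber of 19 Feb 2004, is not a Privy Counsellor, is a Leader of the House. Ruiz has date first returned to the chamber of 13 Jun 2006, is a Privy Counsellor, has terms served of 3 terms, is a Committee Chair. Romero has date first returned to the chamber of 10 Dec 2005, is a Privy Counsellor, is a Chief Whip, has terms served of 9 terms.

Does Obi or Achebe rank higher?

By parliamentary office: Amari and Obi (Leader of the House); then Adeyemi, Romero and Achebe (Chief Whip); then Ruiz, Ferreira, Yilmaz and Delgado (Committee Chair).
Amari and Obi are each not a Privy Counsellor, so the next rule applies.
Amari and Obi both have terms served 5 terms, so the next rule applies.
Amari and Obi both have date first returned to the chamber 19 Feb 2004, so the next rule applies.
Among Amari and Obi, alphabetically by surname: Amari before Obi.
Adeyemi, Romero and Achebe are each a Privy Counsellor, so the next rule applies.
Adeyemi, Romero and Achebe all have terms served 9 terms, so the next rule applies.
Among Adeyemi, Romero and Achebe, by date first returned to the chamber (earlier first): Adeyemi and Romero (10 Dec 2005) before Achebe (15 Nov 2009).
Among Adeyemi and Romero, alphabetically by surname: Adeyemi before Romero.
Among Ruiz, Ferreira, Yilmaz and Delgado, a Privy Counsellor before not a Privy Counsellor: Ruiz, Ferreira and Yilmaz (a Privy Counsellor) before Delgado (not a Privy Counsellor).
Among Ruiz, Ferreira and Yilmaz, by terms served (higher first): Ruiz (3 terms) before Ferreira and Yilmaz (1 term).
Ferreira and Yilmaz both have date first returned to the chamber 8 Feb 1999, so the next rule applies.
Among Ferreira and Yilmaz, alphabetically by surname: Ferreira before Yilmaz.
So Obi takes precedence.

Obi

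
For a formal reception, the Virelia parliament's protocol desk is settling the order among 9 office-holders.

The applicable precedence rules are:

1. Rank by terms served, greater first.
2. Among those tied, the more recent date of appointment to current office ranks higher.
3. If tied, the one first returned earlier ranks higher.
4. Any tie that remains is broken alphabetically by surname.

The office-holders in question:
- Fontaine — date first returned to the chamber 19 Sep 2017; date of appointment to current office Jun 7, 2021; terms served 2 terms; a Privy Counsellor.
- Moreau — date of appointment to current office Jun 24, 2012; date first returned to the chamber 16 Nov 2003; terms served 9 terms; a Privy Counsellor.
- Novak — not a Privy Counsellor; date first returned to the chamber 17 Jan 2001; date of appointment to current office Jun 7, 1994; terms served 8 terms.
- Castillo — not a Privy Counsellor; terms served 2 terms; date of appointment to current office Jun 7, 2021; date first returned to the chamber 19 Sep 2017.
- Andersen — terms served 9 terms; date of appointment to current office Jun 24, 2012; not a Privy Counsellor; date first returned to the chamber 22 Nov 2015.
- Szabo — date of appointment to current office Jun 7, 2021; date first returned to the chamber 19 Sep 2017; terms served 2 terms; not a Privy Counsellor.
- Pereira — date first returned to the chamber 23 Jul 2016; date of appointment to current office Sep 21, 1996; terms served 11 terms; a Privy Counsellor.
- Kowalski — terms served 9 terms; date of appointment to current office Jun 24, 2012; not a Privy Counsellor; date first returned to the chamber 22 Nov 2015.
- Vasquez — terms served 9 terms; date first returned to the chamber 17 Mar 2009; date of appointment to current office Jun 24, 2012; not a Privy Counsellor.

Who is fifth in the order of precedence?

Kowalski

By terms served (higher first): Pereira (11 terms); then Moreau, Vasquez, Andersen and Kowalski (each 9 terms); then Novak (8 terms); then Castillo, Fontaine and Szabo (each 2 terms).
Moreau, Vasquez, Andersen and Kowalski all have date of appointment to current office Jun 24, 2012, so the next rule applies.
Among Moreau, Vasquez, Andersen and Kowalski, by date first returned to the chamber (earlier first): Moreau (16 Nov 2003) before Vasquez (17 Mar 2009) before Andersen and Kowalski (22 Nov 2015).
Among Andersen and Kowalski, alphabetically by surname: Andersen before Kowalski.
Castillo, Fontaine and Szabo all have date of appointment to current office Jun 7, 2021, so the next rule applies.
Castillo, Fontaine and Szabo all have date first returned to the chamber 19 Sep 2017, so the next rule applies.
Among Castillo, Fontaine and Szabo, alphabetically by surname: Castillo before Fontaine before Szabo.
Order: Pereira, Moreau, Vasquez, Andersen, Kowalski, Novak, Castillo, Fontaine, Szabo.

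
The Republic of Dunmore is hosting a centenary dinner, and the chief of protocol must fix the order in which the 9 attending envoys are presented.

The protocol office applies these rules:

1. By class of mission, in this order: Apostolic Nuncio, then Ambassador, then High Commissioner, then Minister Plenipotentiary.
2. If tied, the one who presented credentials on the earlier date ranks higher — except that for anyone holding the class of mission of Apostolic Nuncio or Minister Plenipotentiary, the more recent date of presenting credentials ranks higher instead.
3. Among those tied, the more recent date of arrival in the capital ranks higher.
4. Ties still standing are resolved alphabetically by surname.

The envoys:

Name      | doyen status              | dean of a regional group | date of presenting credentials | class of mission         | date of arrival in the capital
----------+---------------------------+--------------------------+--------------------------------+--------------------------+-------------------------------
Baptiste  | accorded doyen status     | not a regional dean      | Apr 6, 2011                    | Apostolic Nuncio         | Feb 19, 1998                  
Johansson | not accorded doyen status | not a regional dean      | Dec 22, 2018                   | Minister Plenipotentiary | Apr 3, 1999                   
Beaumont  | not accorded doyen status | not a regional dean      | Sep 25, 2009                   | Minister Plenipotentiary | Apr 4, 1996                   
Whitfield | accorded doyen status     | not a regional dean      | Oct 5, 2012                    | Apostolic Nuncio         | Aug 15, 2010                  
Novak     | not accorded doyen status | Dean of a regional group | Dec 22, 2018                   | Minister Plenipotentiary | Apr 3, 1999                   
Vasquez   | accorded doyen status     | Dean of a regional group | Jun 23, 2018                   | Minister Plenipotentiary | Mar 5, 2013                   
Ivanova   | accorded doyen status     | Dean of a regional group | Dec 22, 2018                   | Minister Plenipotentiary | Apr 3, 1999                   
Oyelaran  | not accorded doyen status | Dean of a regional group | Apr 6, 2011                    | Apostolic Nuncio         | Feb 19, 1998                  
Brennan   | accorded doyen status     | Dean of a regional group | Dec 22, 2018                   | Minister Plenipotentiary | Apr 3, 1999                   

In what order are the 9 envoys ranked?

By class of mission: Whitfield, Baptiste and Oyelaran (Apostolic Nuncio); then Brennan, Ivanova, Johansson, Novak, Vasquez and Beaumont (Minister Plenipotentiary).
Among Whitfield, Baptiste and Oyelaran, by date of presenting credentials (later first) (reversed rule for this group): Whitfield (Oct 5, 2012) before Baptiste and Oyelaran (Apr 6, 2011).
Baptiste and Oyelaran both have date of arrival in the capital Feb 19, 1998, so the next rule applies.
Among Baptiste and Oyelaran, alphabetically by surname: Baptiste before Oyelaran.
Among Brennan, Ivanova, Johansson, Novak, Vasquez and Beaumont, by date of presenting credentials (later first) (reversed rule for this group): Brennan, Ivanova, Johansson and Novak (Dec 22, 2018) before Vasquez (Jun 23, 2018) before Beaumont (Sep 25, 2009).
Brennan, Ivanova, Johansson and Novak all have date of arrival in the capital Apr 3, 1999, so the next rule applies.
Among Brennan, Ivanova, Johansson and Novak, alphabetically by surname: Brennan before Ivanova before Johansson before Novak.
Full order: Whitfield, Baptiste, Oyelaran, Brennan, Ivanova, Johansson, Novak, Vasquez, Beaumont.

Whitfield, Baptiste, Oyelaran, Brennan, Ivanova, Johansson, Novak, Vasquez, Beaumont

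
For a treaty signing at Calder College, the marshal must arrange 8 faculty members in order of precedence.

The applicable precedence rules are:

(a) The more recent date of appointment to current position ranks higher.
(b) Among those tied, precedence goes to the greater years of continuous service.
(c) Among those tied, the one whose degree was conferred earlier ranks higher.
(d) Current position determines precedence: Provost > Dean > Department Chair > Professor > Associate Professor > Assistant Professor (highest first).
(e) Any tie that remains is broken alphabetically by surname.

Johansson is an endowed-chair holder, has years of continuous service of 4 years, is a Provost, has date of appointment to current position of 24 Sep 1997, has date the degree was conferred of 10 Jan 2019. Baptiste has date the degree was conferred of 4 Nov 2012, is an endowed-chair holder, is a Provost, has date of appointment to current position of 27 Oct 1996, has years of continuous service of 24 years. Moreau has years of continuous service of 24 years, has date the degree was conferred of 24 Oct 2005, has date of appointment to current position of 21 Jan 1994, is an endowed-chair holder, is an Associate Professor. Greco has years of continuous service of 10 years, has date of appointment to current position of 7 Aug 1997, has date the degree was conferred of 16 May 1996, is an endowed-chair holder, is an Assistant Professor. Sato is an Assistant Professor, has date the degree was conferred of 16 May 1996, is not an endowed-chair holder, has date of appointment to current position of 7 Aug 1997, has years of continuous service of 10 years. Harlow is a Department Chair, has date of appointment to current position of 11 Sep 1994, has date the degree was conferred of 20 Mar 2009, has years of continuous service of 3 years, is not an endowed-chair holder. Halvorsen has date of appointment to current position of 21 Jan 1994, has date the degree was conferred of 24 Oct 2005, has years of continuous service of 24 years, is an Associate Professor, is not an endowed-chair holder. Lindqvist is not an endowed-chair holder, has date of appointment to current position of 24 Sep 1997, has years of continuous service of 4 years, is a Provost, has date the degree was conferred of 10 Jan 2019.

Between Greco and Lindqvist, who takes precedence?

By date of appointment to current position (later first): Johansson and Lindqvist (both 24 Sep 1997); then Greco and Sato (both 7 Aug 1997); then Baptiste (27 Oct 1996); then Harlow (11 Sep 1994); then Halvorsen and Moreau (both 21 Jan 1994).
Johansson and Lindqvist both have years of continuous service 4 years, so the next rule applies.
Johansson and Lindqvist both have date the degree was conferred 10 Jan 2019, so the next rule applies.
Johansson and Lindqvist are each Provost, so the next rule applies.
Among Johansson and Lindqvist, alphabetically by surname: Johansson before Lindqvist.
Greco and Sato both have years of continuous service 10 years, so the next rule applies.
Greco and Sato both have date the degree was conferred 16 May 1996, so the next rule applies.
Greco and Sato are each Assistant Professor, so the next rule applies.
Among Greco and Sato, alphabetically by surname: Greco before Sato.
Halvorsen and Moreau both have years of continuous service 24 years, so the next rule applies.
Halvorsen and Moreau both have date the degree was conferred 24 Oct 2005, so the next rule applies.
Halvorsen and Moreau are each Associate Professor, so the next rule applies.
Among Halvorsen and Moreau, alphabetically by surname: Halvorsen before Moreau.
So Lindqvist takes precedence.

Lindqvist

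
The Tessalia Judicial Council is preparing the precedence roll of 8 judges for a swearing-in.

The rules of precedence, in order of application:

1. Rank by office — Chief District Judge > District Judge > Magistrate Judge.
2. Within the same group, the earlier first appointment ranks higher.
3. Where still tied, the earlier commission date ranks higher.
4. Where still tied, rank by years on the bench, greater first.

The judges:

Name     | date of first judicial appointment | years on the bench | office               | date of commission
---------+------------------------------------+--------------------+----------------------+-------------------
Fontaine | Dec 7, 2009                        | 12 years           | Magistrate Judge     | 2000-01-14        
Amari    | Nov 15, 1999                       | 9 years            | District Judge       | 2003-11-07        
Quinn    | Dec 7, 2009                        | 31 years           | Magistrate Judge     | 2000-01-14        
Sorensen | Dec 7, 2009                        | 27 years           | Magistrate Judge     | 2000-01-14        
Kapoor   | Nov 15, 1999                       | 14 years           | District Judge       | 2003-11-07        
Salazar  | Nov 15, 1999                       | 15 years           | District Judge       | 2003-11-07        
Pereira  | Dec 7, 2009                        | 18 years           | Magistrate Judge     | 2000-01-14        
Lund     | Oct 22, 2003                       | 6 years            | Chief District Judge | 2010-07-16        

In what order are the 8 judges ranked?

By office: Lund (Chief District Judge); then Salazar, Kapoor and Amari (District Judge); then Quinn, Sorensen, Pereira and Fontaine (Magistrate Judge).
Salazar, Kapoor and Amari all have date of first judicial appointment Nov 15, 1999, so the next rule applies.
Salazar, Kapoor and Amari all have date of commission 2003-11-07, so the next rule applies.
Among Salazar, Kapoor and Amari, by years on the bench (higher first): Salazar (15 years) before Kapoor (14 years) before Amari (9 years).
Quinn, Sorensen, Pereira and Fontaine all have date of first judicial appointment Dec 7, 2009, so the next rule applies.
Quinn, Sorensen, Pereira and Fontaine all have date of commission 2000-01-14, so the next rule applies.
Among Quinn, Sorensen, Pereira and Fontaine, by years on the bench (higher first): Quinn (31 years) before Sorensen (27 years) before Pereira (18 years) before Fontaine (12 years).
Full order: Lund, Salazar, Kapoor, Amari, Quinn, Sorensen, Pereira, Fontaine.

Lund, Salazar, Kapoor, Amari, Quinn, Sorensen, Pereira, Fontaine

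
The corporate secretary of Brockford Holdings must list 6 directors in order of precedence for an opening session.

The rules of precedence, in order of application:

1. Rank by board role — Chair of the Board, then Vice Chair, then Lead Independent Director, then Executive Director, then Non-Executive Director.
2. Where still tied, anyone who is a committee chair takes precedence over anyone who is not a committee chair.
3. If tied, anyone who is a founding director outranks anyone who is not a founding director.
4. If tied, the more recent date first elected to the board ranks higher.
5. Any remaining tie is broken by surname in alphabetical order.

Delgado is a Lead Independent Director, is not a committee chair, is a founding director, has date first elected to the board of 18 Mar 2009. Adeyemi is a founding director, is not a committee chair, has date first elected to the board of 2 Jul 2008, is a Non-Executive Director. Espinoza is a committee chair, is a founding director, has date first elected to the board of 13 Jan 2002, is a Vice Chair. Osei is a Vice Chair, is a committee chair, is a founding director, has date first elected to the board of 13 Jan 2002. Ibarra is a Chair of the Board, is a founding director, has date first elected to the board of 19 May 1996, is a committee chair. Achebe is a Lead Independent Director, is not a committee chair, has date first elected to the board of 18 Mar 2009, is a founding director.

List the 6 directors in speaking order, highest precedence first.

Ibarra, Espinoza, Osei, Achebe, Delgado, Adeyemi

By board role: Ibarra (Chair of the Board); then Espinoza and Osei (Vice Chair); then Achebe and Delgado (Lead Independent Director); then Adeyemi (Non-Executive Director).
Espinoza and Osei are each a committee chair, so the next rule applies.
Espinoza and Osei are each a founding director, so the next rule applies.
Espinoza and Osei both have date first elected to the board 13 Jan 2002, so the next rule applies.
Among Espinoza and Osei, alphabetically by surname: Espinoza before Osei.
Achebe and Delgado are each not a committee chair, so the next rule applies.
Achebe and Delgado are each a founding director, so the next rule applies.
Achebe and Delgado both have date first elected to the board 18 Mar 2009, so the next rule applies.
Among Achebe and Delgado, alphabetically by surname: Achebe before Delgado.
Full order: Ibarra, Espinoza, Osei, Achebe, Delgado, Adeyemi.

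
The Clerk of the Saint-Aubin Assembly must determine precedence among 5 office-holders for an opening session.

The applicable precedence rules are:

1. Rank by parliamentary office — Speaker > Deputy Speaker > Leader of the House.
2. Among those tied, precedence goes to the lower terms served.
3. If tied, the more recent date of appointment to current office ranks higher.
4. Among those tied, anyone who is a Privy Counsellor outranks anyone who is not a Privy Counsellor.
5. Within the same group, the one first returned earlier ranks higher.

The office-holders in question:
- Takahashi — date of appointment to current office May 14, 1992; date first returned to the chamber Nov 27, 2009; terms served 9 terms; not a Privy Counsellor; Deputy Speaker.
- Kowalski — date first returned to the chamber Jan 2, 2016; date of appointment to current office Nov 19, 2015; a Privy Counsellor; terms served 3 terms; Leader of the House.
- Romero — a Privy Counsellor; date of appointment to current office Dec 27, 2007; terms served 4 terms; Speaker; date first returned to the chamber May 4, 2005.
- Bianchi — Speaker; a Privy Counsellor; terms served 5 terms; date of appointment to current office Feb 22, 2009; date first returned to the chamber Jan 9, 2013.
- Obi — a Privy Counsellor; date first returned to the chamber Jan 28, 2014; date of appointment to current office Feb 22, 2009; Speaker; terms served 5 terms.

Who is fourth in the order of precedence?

Takahashi

By parliamentary office: Romero, Bianchi and Obi (Speaker); then Takahashi (Deputy Speaker); then Kowalski (Leader of the House).
Among Romero, Bianchi and Obi, by terms served (lower first): Romero (4 terms) before Bianchi and Obi (5 terms).
Bianchi and Obi both have date of appointment to current office Feb 22, 2009, so the next rule applies.
Bianchi and Obi are each a Privy Counsellor, so the next rule applies.
Among Bianchi and Obi, by date first returned to the chamber (earlier first): Bianchi (Jan 9, 2013) before Obi (Jan 28, 2014).
Order: Romero, Bianchi, Obi, Takahashi, Kowalski.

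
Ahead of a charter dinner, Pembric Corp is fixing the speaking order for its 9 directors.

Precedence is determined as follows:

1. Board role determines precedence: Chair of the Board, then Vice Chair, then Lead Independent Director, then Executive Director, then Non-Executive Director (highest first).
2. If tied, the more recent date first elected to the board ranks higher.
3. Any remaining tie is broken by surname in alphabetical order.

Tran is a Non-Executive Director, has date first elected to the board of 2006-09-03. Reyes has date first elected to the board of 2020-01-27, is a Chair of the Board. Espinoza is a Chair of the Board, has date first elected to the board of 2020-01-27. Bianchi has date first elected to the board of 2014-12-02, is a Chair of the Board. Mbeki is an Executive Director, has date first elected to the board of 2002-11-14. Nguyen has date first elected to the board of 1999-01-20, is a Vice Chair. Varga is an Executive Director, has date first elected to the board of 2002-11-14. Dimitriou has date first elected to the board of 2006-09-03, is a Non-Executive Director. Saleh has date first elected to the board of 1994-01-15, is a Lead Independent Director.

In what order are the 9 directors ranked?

By board role: Espinoza, Reyes and Bianchi (Chair of the Board); then Nguyen (Vice Chair); then Saleh (Lead Independent Director); then Mbeki and Varga (Executive Director); then Dimitriou and Tran (Non-Executive Director).
Among Espinoza, Reyes and Bianchi, by date first elected to the board (later first): Espinoza and Reyes (2020-01-27) before Bianchi (2014-12-02).
Among Espinoza and Reyes, alphabetically by surname: Espinoza before Reyes.
Mbeki and Varga both have date first elected to the board 2002-11-14, so the next rule applies.
Among Mbeki and Varga, alphabetically by surname: Mbeki before Varga.
Dimitriou and Tran both have date first elected to the board 2006-09-03, so the next rule applies.
Among Dimitriou and Tran, alphabetically by surname: Dimitriou before Tran.
Full order: Espinoza, Reyes, Bianchi, Nguyen, Saleh, Mbeki, Varga, Dimitriou, Tran.

Espinoza, Reyes, Bianchi, Nguyen, Saleh, Mbeki, Varga, Dimitriou, Tran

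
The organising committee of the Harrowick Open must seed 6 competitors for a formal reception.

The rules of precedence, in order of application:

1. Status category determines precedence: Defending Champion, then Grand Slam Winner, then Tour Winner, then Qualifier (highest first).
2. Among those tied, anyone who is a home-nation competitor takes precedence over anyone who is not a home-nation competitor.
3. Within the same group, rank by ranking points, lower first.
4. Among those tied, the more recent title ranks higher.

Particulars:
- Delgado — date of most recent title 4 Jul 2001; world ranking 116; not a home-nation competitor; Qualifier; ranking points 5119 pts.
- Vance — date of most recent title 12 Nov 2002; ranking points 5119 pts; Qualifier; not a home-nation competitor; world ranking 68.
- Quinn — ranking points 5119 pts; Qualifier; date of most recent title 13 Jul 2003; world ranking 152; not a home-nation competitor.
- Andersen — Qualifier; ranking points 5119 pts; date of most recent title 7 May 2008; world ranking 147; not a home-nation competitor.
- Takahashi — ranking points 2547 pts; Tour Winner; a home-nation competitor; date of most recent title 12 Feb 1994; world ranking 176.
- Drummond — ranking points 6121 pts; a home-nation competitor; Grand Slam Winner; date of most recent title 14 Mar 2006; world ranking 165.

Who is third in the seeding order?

By status category: Drummond (Grand Slam Winner); then Takahashi (Tour Winner); then Andersen, Quinn, Vance and Delgado (Qualifier).
Andersen, Quinn, Vance and Delgado are each not a home-nation competitor, so the next rule applies.
Andersen, Quinn, Vance and Delgado all have ranking points 5119 pts, so the next rule applies.
Among Andersen, Quinn, Vance and Delgado, by date of most recent title (later first): Andersen (7 May 2008) before Quinn (13 Jul 2003) before Vance (12 Nov 2002) before Delgado (4 Jul 2001).
Order: Drummond, Takahashi, Andersen, Quinn, Vance, Delgado.

Andersen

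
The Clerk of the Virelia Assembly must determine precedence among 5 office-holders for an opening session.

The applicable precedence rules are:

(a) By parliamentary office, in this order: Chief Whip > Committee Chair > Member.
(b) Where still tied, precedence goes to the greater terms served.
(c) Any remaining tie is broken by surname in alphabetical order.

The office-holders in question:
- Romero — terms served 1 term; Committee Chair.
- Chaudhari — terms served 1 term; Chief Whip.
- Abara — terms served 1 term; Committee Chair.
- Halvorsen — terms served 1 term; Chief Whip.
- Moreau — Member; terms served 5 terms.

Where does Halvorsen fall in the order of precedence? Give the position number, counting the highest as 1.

2

By parliamentary office: Chaudhari and Halvorsen (Chief Whip); then Abara and Romero (Committee Chair); then Moreau (Member).
Chaudhari and Halvorsen both have terms served 1 term, so the next rule applies.
Among Chaudhari and Halvorsen, alphabetically by surname: Chaudhari before Halvorsen.
Abara and Romero both have terms served 1 term, so the next rule applies.
Among Abara and Romero, alphabetically by surname: Abara before Romero.
Order: Chaudhari, Halvorsen, Abara, Romero, Moreau. So position 2.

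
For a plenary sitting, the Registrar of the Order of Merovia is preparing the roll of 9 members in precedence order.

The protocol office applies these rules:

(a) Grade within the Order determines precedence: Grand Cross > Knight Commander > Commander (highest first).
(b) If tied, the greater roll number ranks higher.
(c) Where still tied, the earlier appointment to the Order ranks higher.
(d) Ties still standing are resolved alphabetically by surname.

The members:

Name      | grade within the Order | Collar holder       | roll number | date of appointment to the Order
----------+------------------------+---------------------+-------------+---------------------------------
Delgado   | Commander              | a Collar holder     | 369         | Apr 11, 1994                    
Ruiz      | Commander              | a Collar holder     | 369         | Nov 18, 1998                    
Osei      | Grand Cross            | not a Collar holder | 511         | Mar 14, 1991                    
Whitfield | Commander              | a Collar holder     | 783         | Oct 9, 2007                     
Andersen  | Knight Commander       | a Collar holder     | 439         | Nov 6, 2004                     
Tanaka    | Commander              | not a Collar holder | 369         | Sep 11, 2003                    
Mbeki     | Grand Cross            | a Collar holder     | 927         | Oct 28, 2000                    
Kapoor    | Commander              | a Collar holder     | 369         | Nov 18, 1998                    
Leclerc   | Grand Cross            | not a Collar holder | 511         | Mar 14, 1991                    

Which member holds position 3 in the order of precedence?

Osei

By grade within the Order: Mbeki, Leclerc and Osei (Grand Cross); then Andersen (Knight Commander); then Whitfield, Delgado, Kapoor, Ruiz and Tanaka (Commander).
Among Mbeki, Leclerc and Osei, by roll number (higher first): Mbeki (927) before Leclerc and Osei (511).
Leclerc and Osei both have date of appointment to the Order Mar 14, 1991, so the next rule applies.
Among Leclerc and Osei, alphabetically by surname: Leclerc before Osei.
Among Whitfield, Delgado, Kapoor, Ruiz and Tanaka, by roll number (higher first): Whitfield (783) before Delgado, Kapoor, Ruiz and Tanaka (369).
Among Delgado, Kapoor, Ruiz and Tanaka, by date of appointment to the Order (earlier first): Delgado (Apr 11, 1994) before Kapoor and Ruiz (Nov 18, 1998) before Tanaka (Sep 11, 2003).
Among Kapoor and Ruiz, alphabetically by surname: Kapoor before Ruiz.
Order: Mbeki, Leclerc, Osei, Andersen, Whitfield, Delgado, Kapoor, Ruiz, Tanaka.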